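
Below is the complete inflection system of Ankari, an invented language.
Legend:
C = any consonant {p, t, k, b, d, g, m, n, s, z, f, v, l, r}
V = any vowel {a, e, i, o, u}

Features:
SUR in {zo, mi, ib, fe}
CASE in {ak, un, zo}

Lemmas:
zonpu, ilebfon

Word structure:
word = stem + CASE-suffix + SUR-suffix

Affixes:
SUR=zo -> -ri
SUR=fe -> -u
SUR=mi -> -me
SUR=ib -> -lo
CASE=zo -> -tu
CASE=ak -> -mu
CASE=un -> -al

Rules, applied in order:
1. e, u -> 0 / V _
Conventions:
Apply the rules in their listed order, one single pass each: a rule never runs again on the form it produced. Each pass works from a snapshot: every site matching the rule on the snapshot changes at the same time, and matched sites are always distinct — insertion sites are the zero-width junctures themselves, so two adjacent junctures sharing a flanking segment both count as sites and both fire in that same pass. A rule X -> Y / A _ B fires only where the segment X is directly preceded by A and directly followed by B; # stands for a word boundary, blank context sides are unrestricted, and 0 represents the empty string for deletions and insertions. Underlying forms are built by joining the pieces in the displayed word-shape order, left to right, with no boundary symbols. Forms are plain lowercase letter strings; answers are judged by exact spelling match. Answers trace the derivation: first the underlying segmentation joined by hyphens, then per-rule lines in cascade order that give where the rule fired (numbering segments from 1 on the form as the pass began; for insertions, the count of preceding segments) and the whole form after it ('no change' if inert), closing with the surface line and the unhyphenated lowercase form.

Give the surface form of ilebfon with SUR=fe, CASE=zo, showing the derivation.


underlying: ilebfon-tu-u
1. e, u -> 0 / V _: fires at position(s) 10: ilebfontu
surface: ilebfontu


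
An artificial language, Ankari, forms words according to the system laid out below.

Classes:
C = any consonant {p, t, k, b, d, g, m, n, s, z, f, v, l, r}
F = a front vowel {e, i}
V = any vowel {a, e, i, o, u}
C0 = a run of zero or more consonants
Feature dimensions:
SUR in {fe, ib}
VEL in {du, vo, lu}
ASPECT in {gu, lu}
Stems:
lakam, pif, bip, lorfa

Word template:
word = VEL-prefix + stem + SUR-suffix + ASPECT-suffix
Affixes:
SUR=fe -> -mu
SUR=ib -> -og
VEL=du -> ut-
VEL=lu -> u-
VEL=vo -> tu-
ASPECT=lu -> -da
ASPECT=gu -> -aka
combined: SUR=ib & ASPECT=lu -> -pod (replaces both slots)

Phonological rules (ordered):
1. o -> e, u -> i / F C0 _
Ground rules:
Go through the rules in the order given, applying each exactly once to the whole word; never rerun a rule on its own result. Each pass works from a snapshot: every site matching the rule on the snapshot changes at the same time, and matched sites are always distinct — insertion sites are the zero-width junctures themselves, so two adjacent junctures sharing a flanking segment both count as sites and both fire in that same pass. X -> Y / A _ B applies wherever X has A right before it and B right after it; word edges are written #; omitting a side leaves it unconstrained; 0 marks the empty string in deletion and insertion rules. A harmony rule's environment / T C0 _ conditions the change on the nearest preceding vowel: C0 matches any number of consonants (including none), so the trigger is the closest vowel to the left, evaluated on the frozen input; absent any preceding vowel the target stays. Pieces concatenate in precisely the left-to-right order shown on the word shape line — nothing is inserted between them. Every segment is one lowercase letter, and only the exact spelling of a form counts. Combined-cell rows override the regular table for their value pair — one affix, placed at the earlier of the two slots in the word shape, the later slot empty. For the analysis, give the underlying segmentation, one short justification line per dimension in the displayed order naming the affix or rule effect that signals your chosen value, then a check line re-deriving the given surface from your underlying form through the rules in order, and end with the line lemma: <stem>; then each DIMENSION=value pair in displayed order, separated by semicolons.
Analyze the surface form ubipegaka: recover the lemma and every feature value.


underlying: u-bip-og-aka
SUR=ib - signalled by the affix -og
VEL=lu - signalled by the affix u-
ASPECT=gu - signalled by the affix -aka
check: ubipogaka -> ubipegaka
lemma: bip; SUR=ib; VEL=lu; ASPECT=gu


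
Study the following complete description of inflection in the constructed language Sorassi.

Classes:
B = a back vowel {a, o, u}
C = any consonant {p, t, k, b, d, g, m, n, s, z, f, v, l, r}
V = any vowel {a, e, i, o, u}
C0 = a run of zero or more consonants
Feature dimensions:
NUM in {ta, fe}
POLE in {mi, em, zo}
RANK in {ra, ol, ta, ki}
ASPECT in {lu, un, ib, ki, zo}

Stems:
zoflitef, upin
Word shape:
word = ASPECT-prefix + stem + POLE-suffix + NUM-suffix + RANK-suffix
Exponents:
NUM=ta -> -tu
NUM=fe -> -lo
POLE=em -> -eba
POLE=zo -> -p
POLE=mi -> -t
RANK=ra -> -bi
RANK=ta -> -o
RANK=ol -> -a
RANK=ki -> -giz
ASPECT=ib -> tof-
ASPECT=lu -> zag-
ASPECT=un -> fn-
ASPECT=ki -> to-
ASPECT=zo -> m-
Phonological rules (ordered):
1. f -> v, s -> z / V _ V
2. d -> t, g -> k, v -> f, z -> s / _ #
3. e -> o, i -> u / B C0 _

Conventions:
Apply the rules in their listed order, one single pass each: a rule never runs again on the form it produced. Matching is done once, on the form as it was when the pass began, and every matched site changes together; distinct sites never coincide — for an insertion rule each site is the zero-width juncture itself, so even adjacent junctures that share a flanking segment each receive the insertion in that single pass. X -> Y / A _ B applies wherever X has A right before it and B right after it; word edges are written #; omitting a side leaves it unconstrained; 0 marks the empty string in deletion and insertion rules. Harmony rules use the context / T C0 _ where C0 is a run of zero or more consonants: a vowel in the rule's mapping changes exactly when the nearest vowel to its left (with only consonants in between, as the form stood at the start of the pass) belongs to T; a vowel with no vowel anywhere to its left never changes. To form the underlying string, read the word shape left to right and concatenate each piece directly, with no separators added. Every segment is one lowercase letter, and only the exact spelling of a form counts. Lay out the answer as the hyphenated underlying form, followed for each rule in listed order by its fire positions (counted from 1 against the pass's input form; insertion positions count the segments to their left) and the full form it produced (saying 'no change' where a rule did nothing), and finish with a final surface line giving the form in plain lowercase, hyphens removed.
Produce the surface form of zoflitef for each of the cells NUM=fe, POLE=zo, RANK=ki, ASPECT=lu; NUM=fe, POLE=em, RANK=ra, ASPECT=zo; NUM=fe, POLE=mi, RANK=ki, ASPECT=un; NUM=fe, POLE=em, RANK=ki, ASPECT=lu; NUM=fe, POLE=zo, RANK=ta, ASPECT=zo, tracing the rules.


cell NUM=fe, POLE=zo, RANK=ki, ASPECT=lu:
underlying: zag-zoflitef-p-lo-giz
1. f -> v, s -> z / V _ V: no change
2. d -> t, g -> k, v -> f, z -> s / _ #: fires at position(s) 17: zagzoflitefplogis
3. e -> o, i -> u / B C0 _: fires at position(s) 8, 16: zagzoflutefplogus
surface: zagzoflutefplogus

cell NUM=fe, POLE=em, RANK=ra, ASPECT=zo:
underlying: m-zoflitef-eba-lo-bi
1. f -> v, s -> z / V _ V: fires at position(s) 9: mzoflitevebalobi
2. d -> t, g -> k, v -> f, z -> s / _ #: no change
3. e -> o, i -> u / B C0 _: fires at position(s) 6, 16: mzoflutevebalobu
surface: mzoflutevebalobu

cell NUM=fe, POLE=mi, RANK=ki, ASPECT=un:
underlying: fn-zoflitef-t-lo-giz
1. f -> v, s -> z / V _ V: no change
2. d -> t, g -> k, v -> f, z -> s / _ #: fires at position(s) 16: fnzofliteftlogis
3. e -> o, i -> u / B C0 _: fires at position(s) 7, 15: fnzofluteftlogus
surface: fnzofluteftlogus

cell NUM=fe, POLE=em, RANK=ki, ASPECT=lu:
underlying: zag-zoflitef-eba-lo-giz
1. f -> v, s -> z / V _ V: fires at position(s) 11: zagzoflitevebalogiz
2. d -> t, g -> k, v -> f, z -> s / _ #: fires at position(s) 19: zagzoflitevebalogis
3. e -> o, i -> u / B C0 _: fires at position(s) 8, 18: zagzoflutevebalogus
surface: zagzoflutevebalogus

cell NUM=fe, POLE=zo, RANK=ta, ASPECT=zo:
underlying: m-zoflitef-p-lo-o
1. f -> v, s -> z / V _ V: no change
2. d -> t, g -> k, v -> f, z -> s / _ #: no change
3. e -> o, i -> u / B C0 _: fires at position(s) 6: mzoflutefploo
surface: mzoflutefploo


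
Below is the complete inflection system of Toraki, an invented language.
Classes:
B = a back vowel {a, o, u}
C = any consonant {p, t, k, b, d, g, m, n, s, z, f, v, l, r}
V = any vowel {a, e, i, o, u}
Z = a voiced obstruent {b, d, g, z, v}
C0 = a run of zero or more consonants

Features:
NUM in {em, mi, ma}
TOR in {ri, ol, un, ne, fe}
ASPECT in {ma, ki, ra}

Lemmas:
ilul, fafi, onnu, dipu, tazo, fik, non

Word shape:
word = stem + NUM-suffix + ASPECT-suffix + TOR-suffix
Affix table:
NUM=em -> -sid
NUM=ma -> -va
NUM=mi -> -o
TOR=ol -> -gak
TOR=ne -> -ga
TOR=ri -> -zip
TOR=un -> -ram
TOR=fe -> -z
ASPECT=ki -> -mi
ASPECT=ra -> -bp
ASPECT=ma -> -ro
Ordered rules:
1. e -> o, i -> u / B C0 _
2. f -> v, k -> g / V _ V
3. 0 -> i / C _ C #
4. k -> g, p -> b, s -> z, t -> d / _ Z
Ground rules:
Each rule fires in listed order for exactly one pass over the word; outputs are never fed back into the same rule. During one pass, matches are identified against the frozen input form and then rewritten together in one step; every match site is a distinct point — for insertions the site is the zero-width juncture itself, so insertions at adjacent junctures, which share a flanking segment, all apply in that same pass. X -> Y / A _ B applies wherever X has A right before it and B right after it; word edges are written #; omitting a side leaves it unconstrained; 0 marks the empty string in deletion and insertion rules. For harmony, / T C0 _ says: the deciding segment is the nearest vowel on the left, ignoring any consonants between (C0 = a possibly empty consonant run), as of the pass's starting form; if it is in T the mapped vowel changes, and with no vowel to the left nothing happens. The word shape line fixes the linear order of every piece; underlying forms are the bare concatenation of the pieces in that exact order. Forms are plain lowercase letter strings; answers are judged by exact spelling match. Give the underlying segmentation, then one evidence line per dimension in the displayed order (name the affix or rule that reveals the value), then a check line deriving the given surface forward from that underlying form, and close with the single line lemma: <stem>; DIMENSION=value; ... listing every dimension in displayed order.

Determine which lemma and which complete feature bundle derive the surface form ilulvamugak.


underlying: ilul-va-mi-gak
NUM=ma - signalled by the affix -va
TOR=ol - signalled by the affix -gak
ASPECT=ki - signalled by the affix -mi
check: ilulvamigak -> ilulvamugak -> ilulvamugak -> ilulvamugak -> ilulvamugak
lemma: ilul; NUM=ma; TOR=ol; ASPECT=ki


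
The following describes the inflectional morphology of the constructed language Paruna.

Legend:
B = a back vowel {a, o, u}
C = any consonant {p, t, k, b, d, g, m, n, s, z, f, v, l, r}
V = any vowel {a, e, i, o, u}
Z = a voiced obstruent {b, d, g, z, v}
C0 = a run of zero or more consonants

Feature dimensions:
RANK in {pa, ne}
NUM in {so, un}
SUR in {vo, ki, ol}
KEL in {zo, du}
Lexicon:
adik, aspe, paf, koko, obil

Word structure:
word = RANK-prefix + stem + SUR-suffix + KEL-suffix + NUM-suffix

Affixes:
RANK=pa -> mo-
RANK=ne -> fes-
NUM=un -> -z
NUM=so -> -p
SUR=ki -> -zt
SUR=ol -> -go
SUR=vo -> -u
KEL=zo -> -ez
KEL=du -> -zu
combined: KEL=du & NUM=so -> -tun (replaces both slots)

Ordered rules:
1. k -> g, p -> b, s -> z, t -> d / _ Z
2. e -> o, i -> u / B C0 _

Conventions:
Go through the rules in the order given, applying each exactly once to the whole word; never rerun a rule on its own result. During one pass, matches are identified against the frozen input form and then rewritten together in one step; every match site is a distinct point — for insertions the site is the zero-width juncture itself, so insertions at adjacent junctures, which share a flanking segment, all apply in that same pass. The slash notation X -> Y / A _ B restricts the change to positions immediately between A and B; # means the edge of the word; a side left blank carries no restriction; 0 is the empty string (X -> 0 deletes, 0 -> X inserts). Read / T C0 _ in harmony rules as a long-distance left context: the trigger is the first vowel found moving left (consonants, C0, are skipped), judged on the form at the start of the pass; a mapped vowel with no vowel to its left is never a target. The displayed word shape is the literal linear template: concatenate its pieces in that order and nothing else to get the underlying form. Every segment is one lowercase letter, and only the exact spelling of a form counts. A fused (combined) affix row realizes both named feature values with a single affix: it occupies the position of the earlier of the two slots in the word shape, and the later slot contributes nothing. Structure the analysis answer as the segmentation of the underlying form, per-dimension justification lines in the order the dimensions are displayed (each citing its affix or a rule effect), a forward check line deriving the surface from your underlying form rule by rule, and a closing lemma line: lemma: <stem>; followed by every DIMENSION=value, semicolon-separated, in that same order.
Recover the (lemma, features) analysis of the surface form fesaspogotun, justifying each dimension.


underlying: fes-aspe-go-tun
RANK=ne - signalled by the affix fes-
NUM=so - signalled by the combined affix row
SUR=ol - signalled by the affix -go
KEL=du - signalled by the combined affix row
check: fesaspegotun -> fesaspegotun -> fesaspogotun
lemma: aspe; RANK=ne; NUM=so; SUR=ol; KEL=du


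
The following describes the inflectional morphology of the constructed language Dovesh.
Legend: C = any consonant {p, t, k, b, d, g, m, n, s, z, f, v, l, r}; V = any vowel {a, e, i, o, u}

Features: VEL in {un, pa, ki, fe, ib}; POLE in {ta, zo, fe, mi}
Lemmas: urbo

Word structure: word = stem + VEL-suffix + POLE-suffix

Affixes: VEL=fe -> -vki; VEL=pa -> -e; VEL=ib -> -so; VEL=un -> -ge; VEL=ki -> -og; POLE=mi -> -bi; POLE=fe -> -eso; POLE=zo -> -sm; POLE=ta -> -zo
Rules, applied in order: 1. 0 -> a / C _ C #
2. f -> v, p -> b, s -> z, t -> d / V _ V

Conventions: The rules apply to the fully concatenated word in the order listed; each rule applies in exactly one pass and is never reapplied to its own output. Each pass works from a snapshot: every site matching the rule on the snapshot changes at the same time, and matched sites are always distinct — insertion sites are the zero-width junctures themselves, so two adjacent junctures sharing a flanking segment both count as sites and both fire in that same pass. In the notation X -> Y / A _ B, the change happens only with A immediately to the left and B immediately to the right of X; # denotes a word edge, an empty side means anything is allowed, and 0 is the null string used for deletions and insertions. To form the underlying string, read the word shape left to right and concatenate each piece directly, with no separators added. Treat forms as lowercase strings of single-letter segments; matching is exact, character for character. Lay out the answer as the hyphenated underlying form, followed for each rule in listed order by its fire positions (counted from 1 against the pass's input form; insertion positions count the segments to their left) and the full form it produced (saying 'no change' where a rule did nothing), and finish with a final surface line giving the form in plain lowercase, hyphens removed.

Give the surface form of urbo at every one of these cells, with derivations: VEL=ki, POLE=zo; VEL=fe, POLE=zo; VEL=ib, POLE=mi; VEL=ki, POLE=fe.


cell VEL=ki, POLE=zo:
underlying: urbo-og-sm
1. 0 -> a / C _ C #: inserts after position(s) 7: urboogsam
2. f -> v, p -> b, s -> z, t -> d / V _ V: no change
surface: urboogsam

cell VEL=fe, POLE=zo:
underlying: urbo-vki-sm
1. 0 -> a / C _ C #: inserts after position(s) 8: urbovkisam
2. f -> v, p -> b, s -> z, t -> d / V _ V: fires at position(s) 8: urbovkizam
surface: urbovkizam

cell VEL=ib, POLE=mi:
underlying: urbo-so-bi
1. 0 -> a / C _ C #: no change
2. f -> v, p -> b, s -> z, t -> d / V _ V: fires at position(s) 5: urbozobi
surface: urbozobi

cell VEL=ki, POLE=fe:
underlying: urbo-og-eso
1. 0 -> a / C _ C #: no change
2. f -> v, p -> b, s -> z, t -> d / V _ V: fires at position(s) 8: urboogezo
surface: urboogezo


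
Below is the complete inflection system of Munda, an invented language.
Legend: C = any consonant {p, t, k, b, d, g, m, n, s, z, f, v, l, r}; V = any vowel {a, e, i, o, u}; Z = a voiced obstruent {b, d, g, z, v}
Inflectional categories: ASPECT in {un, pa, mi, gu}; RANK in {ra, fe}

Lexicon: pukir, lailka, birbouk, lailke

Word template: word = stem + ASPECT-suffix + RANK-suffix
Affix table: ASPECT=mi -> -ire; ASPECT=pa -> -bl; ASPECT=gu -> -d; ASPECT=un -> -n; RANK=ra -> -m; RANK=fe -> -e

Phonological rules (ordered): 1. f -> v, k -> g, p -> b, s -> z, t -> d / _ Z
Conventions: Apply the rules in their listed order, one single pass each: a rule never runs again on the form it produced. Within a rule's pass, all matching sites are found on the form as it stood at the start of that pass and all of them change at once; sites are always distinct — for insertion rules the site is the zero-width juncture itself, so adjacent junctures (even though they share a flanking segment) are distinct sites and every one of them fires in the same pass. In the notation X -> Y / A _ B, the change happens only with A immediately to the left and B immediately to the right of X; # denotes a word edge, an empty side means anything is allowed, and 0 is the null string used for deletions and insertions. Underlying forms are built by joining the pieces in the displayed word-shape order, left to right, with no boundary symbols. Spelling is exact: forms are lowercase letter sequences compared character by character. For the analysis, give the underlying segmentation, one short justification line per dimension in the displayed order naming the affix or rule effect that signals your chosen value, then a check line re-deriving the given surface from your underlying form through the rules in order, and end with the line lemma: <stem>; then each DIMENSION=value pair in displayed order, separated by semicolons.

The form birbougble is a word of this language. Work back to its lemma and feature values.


underlying: birbouk-bl-e
ASPECT=pa - signalled by the affix -bl
RANK=fe - signalled by the affix -e
check: birboukble -> birbougble
lemma: birbouk; ASPECT=pa; RANK=fe


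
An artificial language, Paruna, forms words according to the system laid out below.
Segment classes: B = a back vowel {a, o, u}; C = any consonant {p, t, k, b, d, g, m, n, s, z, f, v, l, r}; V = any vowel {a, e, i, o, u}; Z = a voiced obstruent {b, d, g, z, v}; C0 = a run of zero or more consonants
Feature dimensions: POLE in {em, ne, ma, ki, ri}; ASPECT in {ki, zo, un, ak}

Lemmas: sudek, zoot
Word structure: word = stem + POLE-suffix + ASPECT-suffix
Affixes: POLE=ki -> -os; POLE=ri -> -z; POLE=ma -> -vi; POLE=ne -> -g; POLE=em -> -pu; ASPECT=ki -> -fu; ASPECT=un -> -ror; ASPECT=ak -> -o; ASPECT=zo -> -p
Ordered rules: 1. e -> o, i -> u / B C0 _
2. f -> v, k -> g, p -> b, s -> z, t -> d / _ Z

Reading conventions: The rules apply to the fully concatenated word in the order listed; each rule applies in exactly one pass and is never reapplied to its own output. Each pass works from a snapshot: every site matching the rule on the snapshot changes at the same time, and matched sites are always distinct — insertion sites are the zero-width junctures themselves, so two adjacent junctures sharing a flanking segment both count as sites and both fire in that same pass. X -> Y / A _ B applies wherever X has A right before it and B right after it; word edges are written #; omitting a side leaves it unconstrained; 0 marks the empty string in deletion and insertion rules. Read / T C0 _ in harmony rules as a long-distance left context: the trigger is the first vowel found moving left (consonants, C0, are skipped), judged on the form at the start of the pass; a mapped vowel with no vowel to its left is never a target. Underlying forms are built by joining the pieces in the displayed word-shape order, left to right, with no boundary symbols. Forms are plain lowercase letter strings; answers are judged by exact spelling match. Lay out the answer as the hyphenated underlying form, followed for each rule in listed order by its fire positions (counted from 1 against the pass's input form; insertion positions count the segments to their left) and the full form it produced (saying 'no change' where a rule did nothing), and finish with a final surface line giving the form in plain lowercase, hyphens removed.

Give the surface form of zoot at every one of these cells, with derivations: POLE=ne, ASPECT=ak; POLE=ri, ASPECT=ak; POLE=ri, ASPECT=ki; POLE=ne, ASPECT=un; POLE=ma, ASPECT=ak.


cell POLE=ne, ASPECT=ak:
underlying: zoot-g-o
1. e -> o, i -> u / B C0 _: no change
2. f -> v, k -> g, p -> b, s -> z, t -> d / _ Z: fires at position(s) 4: zoodgo
surface: zoodgo

cell POLE=ri, ASPECT=ak:
underlying: zoot-z-o
1. e -> o, i -> u / B C0 _: no change
2. f -> v, k -> g, p -> b, s -> z, t -> d / _ Z: fires at position(s) 4: zoodzo
surface: zoodzo

cell POLE=ri, ASPECT=ki:
underlying: zoot-z-fu
1. e -> o, i -> u / B C0 _: no change
2. f -> v, k -> g, p -> b, s -> z, t -> d / _ Z: fires at position(s) 4: zoodzfu
surface: zoodzfu

cell POLE=ne, ASPECT=un:
underlying: zoot-g-ror
1. e -> o, i -> u / B C0 _: no change
2. f -> v, k -> g, p -> b, s -> z, t -> d / _ Z: fires at position(s) 4: zoodgror
surface: zoodgror

cell POLE=ma, ASPECT=ak:
underlying: zoot-vi-o
1. e -> o, i -> u / B C0 _: fires at position(s) 6: zootvuo
2. f -> v, k -> g, p -> b, s -> z, t -> d / _ Z: fires at position(s) 4: zoodvuo
surface: zoodvuo


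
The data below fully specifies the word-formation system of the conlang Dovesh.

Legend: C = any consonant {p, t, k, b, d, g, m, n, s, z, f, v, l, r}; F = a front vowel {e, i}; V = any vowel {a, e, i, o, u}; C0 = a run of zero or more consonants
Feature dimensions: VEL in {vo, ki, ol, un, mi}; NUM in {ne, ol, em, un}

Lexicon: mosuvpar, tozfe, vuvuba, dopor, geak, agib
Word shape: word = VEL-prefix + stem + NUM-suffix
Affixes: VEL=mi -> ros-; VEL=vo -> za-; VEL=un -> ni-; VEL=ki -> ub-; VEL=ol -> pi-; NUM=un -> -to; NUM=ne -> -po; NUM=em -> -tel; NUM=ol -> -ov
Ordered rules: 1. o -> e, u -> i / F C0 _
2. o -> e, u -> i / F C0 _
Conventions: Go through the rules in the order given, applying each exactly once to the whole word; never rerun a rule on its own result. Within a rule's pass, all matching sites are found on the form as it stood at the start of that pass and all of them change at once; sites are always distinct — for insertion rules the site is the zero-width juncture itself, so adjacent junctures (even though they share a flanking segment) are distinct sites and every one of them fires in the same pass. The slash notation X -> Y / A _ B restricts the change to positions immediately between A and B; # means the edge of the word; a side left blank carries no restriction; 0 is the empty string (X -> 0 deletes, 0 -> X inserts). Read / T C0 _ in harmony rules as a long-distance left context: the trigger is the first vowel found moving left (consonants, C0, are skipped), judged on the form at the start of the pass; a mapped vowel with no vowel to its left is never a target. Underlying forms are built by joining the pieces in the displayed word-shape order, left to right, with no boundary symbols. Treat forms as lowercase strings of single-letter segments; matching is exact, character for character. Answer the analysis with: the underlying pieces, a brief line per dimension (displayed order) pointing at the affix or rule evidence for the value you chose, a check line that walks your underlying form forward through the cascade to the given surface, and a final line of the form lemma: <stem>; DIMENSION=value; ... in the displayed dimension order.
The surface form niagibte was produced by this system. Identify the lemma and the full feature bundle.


underlying: ni-agib-to
VEL=un - signalled by the affix ni-
NUM=un - signalled by the affix -to
check: niagibto -> niagibte -> niagibte
lemma: agib; VEL=un; NUM=un


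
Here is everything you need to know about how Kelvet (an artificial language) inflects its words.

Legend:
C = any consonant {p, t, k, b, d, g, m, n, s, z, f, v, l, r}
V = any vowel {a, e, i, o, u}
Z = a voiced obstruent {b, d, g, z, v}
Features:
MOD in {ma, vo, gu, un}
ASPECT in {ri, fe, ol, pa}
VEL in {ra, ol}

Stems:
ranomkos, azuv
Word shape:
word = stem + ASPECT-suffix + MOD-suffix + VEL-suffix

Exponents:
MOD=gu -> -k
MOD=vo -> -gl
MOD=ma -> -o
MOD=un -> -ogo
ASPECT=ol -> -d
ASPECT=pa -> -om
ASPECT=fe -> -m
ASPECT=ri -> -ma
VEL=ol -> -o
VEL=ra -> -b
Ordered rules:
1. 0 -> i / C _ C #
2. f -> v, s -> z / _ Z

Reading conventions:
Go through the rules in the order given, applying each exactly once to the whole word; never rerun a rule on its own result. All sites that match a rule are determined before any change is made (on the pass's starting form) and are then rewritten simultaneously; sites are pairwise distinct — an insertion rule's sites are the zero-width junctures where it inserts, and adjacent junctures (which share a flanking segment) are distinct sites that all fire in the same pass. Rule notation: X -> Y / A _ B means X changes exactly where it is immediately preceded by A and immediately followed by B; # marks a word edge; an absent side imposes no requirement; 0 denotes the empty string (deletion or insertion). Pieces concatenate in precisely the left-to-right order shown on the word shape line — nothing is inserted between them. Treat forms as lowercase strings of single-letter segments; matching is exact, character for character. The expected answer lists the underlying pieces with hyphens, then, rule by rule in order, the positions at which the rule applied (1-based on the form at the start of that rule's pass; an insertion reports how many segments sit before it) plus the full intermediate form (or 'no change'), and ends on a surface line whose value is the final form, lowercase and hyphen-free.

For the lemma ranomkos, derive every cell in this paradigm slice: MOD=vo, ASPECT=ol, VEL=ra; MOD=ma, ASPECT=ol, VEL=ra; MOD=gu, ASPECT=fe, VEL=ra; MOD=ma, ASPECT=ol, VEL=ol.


cell MOD=vo, ASPECT=ol, VEL=ra:
underlying: ranomkos-d-gl-b
1. 0 -> i / C _ C #: inserts after position(s) 11: ranomkosdglib
2. f -> v, s -> z / _ Z: fires at position(s) 8: ranomkozdglib
surface: ranomkozdglib

cell MOD=ma, ASPECT=ol, VEL=ra:
underlying: ranomkos-d-o-b
1. 0 -> i / C _ C #: no change
2. f -> v, s -> z / _ Z: fires at position(s) 8: ranomkozdob
surface: ranomkozdob

cell MOD=gu, ASPECT=fe, VEL=ra:
underlying: ranomkos-m-k-b
1. 0 -> i / C _ C #: inserts after position(s) 10: ranomkosmkib
2. f -> v, s -> z / _ Z: no change
surface: ranomkosmkib

cell MOD=ma, ASPECT=ol, VEL=ol:
underlying: ranomkos-d-o-o
1. 0 -> i / C _ C #: no change
2. f -> v, s -> z / _ Z: fires at position(s) 8: ranomkozdoo
surface: ranomkozdoo


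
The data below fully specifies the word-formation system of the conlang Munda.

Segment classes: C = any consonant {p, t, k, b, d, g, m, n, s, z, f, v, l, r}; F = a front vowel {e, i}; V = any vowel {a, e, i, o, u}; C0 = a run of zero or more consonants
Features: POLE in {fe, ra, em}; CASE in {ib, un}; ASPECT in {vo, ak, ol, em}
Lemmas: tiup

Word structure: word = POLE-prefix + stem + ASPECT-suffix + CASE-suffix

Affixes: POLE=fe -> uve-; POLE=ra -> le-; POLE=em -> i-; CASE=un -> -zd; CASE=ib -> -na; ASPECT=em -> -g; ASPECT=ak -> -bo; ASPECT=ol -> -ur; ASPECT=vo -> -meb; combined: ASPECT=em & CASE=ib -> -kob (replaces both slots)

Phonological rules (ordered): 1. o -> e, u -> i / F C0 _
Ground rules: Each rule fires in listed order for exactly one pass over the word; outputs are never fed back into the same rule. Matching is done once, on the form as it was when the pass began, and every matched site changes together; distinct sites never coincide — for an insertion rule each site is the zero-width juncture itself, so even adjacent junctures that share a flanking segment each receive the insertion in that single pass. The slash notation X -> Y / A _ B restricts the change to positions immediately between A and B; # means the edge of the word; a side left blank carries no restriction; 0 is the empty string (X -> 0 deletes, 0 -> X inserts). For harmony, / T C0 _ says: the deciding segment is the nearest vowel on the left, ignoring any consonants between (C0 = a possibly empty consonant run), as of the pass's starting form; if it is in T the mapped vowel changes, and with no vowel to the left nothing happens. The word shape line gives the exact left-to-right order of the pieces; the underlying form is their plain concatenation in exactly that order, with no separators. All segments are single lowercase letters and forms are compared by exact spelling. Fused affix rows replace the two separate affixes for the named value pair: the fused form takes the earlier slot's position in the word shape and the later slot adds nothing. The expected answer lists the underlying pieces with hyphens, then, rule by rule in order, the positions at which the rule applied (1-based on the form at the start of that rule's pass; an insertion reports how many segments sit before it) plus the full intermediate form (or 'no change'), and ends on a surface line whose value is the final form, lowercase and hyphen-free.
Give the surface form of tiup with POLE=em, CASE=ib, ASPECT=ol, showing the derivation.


underlying: i-tiup-ur-na
1. o -> e, u -> i / F C0 _: fires at position(s) 4: itiipurna
surface: itiipurna


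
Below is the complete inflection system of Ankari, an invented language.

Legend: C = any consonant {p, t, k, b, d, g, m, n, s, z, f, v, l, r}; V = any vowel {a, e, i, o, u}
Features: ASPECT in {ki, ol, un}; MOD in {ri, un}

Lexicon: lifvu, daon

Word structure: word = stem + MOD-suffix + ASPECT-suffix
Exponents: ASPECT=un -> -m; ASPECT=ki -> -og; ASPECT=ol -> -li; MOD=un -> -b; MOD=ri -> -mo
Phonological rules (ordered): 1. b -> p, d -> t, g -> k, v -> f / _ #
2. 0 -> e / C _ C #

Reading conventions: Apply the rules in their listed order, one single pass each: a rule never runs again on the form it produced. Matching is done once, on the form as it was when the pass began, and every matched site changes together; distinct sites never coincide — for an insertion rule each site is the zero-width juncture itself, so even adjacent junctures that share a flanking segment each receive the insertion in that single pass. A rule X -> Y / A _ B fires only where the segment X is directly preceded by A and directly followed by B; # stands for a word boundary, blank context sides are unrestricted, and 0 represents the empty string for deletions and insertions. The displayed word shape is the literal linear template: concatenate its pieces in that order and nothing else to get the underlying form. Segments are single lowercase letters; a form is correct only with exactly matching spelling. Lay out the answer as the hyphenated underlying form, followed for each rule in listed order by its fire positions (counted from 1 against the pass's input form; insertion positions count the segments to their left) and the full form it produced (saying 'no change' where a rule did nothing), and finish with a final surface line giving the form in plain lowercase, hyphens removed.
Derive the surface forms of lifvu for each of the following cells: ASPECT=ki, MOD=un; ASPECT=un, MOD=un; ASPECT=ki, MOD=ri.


cell ASPECT=ki, MOD=un:
underlying: lifvu-b-og
1. b -> p, d -> t, g -> k, v -> f / _ #: fires at position(s) 8: lifvubok
2. 0 -> e / C _ C #: no change
surface: lifvubok

cell ASPECT=un, MOD=un:
underlying: lifvu-b-m
1. b -> p, d -> t, g -> k, v -> f / _ #: no change
2. 0 -> e / C _ C #: inserts after position(s) 6: lifvubem
surface: lifvubem

cell ASPECT=ki, MOD=ri:
underlying: lifvu-mo-og
1. b -> p, d -> t, g -> k, v -> f / _ #: fires at position(s) 9: lifvumook
2. 0 -> e / C _ C #: no change
surface: lifvumook


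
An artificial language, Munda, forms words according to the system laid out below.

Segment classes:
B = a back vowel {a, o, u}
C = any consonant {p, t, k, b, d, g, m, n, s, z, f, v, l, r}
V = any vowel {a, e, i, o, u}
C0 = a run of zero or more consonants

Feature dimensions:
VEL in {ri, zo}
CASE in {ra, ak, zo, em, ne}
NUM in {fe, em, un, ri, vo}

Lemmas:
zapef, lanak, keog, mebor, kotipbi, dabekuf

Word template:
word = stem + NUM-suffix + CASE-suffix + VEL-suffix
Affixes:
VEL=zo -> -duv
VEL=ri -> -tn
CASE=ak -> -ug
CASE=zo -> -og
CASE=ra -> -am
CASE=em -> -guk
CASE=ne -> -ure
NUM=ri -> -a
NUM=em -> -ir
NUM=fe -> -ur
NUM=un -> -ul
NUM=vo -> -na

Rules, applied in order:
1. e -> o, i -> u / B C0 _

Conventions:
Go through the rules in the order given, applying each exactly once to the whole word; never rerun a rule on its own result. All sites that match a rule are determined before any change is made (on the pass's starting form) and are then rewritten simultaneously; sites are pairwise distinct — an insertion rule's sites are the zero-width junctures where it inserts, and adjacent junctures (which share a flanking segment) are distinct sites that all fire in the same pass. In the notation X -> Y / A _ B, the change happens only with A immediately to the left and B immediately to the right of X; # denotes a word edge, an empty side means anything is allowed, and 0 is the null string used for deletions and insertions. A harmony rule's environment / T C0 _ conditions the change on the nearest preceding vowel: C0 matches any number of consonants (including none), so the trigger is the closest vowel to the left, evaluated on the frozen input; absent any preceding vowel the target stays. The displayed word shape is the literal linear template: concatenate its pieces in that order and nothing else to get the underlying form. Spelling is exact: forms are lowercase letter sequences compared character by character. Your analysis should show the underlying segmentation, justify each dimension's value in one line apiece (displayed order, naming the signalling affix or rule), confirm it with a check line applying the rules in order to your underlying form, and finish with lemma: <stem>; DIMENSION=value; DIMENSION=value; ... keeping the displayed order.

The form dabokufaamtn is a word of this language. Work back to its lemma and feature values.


underlying: dabekuf-a-am-tn
VEL=ri - signalled by the affix -tn
CASE=ra - signalled by the affix -am
NUM=ri - signalled by the affix -a
check: dabekufaamtn -> dabokufaamtn
lemma: dabekuf; VEL=ri; CASE=ra; NUM=ri


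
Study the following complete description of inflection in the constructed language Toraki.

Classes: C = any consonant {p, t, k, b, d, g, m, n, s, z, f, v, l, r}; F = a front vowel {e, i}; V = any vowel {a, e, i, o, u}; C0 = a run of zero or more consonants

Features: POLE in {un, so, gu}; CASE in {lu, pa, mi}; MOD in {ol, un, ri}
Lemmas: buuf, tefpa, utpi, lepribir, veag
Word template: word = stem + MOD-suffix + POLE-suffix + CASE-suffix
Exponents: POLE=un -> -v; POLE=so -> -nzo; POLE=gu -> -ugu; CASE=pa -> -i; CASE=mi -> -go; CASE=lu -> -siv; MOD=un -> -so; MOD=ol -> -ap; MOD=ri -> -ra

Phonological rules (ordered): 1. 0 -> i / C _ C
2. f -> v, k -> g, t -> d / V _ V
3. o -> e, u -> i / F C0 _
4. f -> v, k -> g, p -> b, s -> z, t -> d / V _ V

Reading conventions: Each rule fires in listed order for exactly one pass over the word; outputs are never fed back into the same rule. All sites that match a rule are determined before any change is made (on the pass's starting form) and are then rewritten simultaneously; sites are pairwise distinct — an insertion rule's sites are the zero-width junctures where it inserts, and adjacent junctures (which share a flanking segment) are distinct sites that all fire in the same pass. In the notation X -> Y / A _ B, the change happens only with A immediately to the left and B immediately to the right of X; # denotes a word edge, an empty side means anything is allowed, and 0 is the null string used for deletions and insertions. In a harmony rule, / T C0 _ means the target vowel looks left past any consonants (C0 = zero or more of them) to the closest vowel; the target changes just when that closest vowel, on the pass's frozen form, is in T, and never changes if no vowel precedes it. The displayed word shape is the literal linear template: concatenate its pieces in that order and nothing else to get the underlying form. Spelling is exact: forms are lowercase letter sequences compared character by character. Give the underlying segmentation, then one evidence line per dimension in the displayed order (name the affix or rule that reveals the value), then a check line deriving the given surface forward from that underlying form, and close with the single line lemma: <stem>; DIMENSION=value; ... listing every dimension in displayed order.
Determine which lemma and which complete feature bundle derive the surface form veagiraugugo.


underlying: veag-ra-ugu-go
POLE=gu - signalled by the affix -ugu
CASE=mi - signalled by the affix -go
MOD=ri - signalled by the affix -ra
check: veagraugugo -> veagiraugugo -> veagiraugugo -> veagiraugugo -> veagiraugugo
lemma: veag; POLE=gu; CASE=mi; MOD=ri


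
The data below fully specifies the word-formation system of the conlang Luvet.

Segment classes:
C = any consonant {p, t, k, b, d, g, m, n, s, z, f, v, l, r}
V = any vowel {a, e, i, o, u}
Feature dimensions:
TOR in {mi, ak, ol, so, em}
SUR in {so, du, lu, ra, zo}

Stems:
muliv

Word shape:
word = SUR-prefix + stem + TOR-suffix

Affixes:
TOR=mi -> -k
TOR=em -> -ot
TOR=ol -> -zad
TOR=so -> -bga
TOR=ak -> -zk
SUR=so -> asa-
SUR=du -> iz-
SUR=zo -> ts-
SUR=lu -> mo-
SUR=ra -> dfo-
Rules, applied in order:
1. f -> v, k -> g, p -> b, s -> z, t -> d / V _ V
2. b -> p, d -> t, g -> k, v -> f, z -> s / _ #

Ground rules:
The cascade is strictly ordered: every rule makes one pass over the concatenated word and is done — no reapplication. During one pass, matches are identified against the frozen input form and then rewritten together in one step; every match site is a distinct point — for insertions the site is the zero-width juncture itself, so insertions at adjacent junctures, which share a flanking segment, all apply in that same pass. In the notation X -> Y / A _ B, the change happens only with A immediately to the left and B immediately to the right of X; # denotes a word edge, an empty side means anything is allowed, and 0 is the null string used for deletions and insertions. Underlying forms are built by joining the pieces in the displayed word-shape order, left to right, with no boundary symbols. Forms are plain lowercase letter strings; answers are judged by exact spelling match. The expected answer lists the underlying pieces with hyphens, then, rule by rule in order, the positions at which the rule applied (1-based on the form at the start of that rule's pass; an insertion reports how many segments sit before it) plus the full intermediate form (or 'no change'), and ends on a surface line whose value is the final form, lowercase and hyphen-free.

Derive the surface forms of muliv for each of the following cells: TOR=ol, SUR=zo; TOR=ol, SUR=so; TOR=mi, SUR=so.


cell TOR=ol, SUR=zo:
underlying: ts-muliv-zad
1. f -> v, k -> g, p -> b, s -> z, t -> d / V _ V: no change
2. b -> p, d -> t, g -> k, v -> f, z -> s / _ #: fires at position(s) 10: tsmulivzat
surface: tsmulivzat

cell TOR=ol, SUR=so:
underlying: asa-muliv-zad
1. f -> v, k -> g, p -> b, s -> z, t -> d / V _ V: fires at position(s) 2: azamulivzad
2. b -> p, d -> t, g -> k, v -> f, z -> s / _ #: fires at position(s) 11: azamulivzat
surface: azamulivzat

cell TOR=mi, SUR=so:
underlying: asa-muliv-k
1. f -> v, k -> g, p -> b, s -> z, t -> d / V _ V: fires at position(s) 2: azamulivk
2. b -> p, d -> t, g -> k, v -> f, z -> s / _ #: no change
surface: azamulivk
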